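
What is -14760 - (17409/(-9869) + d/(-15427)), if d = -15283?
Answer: -2247078429164/152249063 ≈ -14759.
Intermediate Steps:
-14760 - (17409/(-9869) + d/(-15427)) = -14760 - (17409/(-9869) - 15283/(-15427)) = -14760 - (17409*(-1/9869) - 15283*(-1/15427)) = -14760 - (-17409/9869 + 15283/15427) = -14760 - 1*(-117740716/152249063) = -14760 + 117740716/152249063 = -2247078429164/152249063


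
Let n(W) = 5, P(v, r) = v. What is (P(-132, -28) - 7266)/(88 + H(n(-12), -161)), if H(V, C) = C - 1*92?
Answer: 2466/55 ≈ 44.836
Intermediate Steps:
H(V, C) = -92 + C (H(V, C) = C - 92 = -92 + C)
(P(-132, -28) - 7266)/(88 + H(n(-12), -161)) = (-132 - 7266)/(88 + (-92 - 161)) = -7398/(88 - 253) = -7398/(-165) = -7398*(-1/165) = 2466/55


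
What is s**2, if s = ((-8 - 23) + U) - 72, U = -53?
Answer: 24336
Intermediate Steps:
s = -156 (s = ((-8 - 23) - 53) - 72 = (-31 - 53) - 72 = -84 - 72 = -156)
s**2 = (-156)**2 = 24336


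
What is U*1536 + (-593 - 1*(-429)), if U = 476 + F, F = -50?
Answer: 654172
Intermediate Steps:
U = 426 (U = 476 - 50 = 426)
U*1536 + (-593 - 1*(-429)) = 426*1536 + (-593 - 1*(-429)) = 654336 + (-593 + 429) = 654336 - 164 = 654172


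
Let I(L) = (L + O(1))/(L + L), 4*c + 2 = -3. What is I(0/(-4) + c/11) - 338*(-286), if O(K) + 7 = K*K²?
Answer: 966949/10 ≈ 96695.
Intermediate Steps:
c = -5/4 (c = -½ + (¼)*(-3) = -½ - ¾ = -5/4 ≈ -1.2500)
O(K) = -7 + K³ (O(K) = -7 + K*K² = -7 + K³)
I(L) = (-6 + L)/(2*L) (I(L) = (L + (-7 + 1³))/(L + L) = (L + (-7 + 1))/((2*L)) = (L - 6)*(1/(2*L)) = (-6 + L)*(1/(2*L)) = (-6 + L)/(2*L))
I(0/(-4) + c/11) - 338*(-286) = (-6 + (0/(-4) - 5/4/11))/(2*(0/(-4) - 5/4/11)) - 338*(-286) = (-6 + (0*(-¼) - 5/4*1/11))/(2*(0*(-¼) - 5/4*1/11)) + 96668 = (-6 + (0 - 5/44))/(2*(0 - 5/44)) + 96668 = (-6 - 5/44)/(2*(-5/44)) + 96668 = (½)*(-44/5)*(-269/44) + 96668 = 269/10 + 96668 = 966949/10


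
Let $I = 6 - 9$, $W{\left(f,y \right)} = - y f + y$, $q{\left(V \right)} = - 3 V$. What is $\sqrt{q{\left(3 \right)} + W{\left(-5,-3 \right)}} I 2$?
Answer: $- 18 i \sqrt{3} \approx - 31.177 i$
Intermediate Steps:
$W{\left(f,y \right)} = y - f y$ ($W{\left(f,y \right)} = - f y + y = y - f y$)
$I = -3$ ($I = 6 - 9 = -3$)
$\sqrt{q{\left(3 \right)} + W{\left(-5,-3 \right)}} I 2 = \sqrt{\left(-3\right) 3 - 3 \left(1 - -5\right)} \left(-3\right) 2 = \sqrt{-9 - 3 \left(1 + 5\right)} \left(-3\right) 2 = \sqrt{-9 - 18} \left(-3\right) 2 = \sqrt{-27} \left(-3\right) 2 = 3 i \sqrt{3} \left(-3\right) 2 = - 9 i \sqrt{3} \cdot 2 = - 18 i \sqrt{3}$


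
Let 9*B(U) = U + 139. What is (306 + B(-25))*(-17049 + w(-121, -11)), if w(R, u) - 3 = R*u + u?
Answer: -5011352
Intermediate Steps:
B(U) = 139/9 + U/9 (B(U) = (U + 139)/9 = (139 + U)/9 = 139/9 + U/9)
w(R, u) = 3 + u + R*u (w(R, u) = 3 + (R*u + u) = 3 + (u + R*u) = 3 + u + R*u)
(306 + B(-25))*(-17049 + w(-121, -11)) = (306 + (139/9 + (1/9)*(-25)))*(-17049 + (3 - 11 - 121*(-11))) = (306 + (139/9 - 25/9))*(-17049 + (3 - 11 + 1331)) = (306 + 38/3)*(-17049 + 1323) = (956/3)*(-15726) = -5011352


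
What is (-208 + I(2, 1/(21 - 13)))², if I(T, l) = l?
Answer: 2765569/64 ≈ 43212.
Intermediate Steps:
(-208 + I(2, 1/(21 - 13)))² = (-208 + 1/(21 - 13))² = (-208 + 1/8)² = (-208 + ⅛)² = (-1663/8)² = 2765569/64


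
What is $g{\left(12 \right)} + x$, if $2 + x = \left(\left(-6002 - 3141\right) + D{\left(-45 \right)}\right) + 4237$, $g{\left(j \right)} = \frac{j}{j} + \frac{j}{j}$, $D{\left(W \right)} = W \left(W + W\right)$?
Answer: $-856$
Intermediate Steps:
$D{\left(W \right)} = 2 W^{2}$ ($D{\left(W \right)} = W 2 W = 2 W^{2}$)
$g{\left(j \right)} = 2$ ($g{\left(j \right)} = 1 + 1 = 2$)
$x = -858$ ($x = -2 + \left(\left(\left(-6002 - 3141\right) + 2 \left(-45\right)^{2}\right) + 4237\right) = -2 + \left(\left(\left(-6002 - 3141\right) + 2 \cdot 2025\right) + 4237\right) = -2 + \left(\left(-9143 + 4050\right) + 4237\right) = -2 + \left(-5093 + 4237\right) = -2 - 856 = -858$)
$g{\left(12 \right)} + x = 2 - 858 = -856$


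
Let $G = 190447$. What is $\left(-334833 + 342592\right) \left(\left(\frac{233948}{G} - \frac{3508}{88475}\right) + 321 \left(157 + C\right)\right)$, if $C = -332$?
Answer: $- \frac{7344028432467806109}{16849798325} \approx -4.3585 \cdot 10^{8}$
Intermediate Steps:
$\left(-334833 + 342592\right) \left(\left(\frac{233948}{G} - \frac{3508}{88475}\right) + 321 \left(157 + C\right)\right) = \left(-334833 + 342592\right) \left(\left(\frac{233948}{190447} - \frac{3508}{88475}\right) + 321 \left(157 - 332\right)\right) = 7759 \left(\left(233948 \cdot \frac{1}{190447} - \frac{3508}{88475}\right) + 321 \left(-175\right)\right) = 7759 \left(\left(\frac{233948}{190447} - \frac{3508}{88475}\right) - 56175\right) = 7759 \left(\frac{20030461224}{16849798325} - 56175\right) = 7759 \left(- \frac{946517390445651}{16849798325}\right) = - \frac{7344028432467806109}{16849798325}$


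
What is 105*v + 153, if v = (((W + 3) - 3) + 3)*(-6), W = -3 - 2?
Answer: 1413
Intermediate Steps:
W = -5
v = 12 (v = (((-5 + 3) - 3) + 3)*(-6) = ((-2 - 3) + 3)*(-6) = (-5 + 3)*(-6) = -2*(-6) = 12)
105*v + 153 = 105*12 + 153 = 1260 + 153 = 1413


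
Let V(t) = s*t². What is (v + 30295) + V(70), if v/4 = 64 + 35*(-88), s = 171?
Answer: 856131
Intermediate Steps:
V(t) = 171*t²
v = -12064 (v = 4*(64 + 35*(-88)) = 4*(64 - 3080) = 4*(-3016) = -12064)
(v + 30295) + V(70) = (-12064 + 30295) + 171*70² = 18231 + 171*4900 = 18231 + 837900 = 856131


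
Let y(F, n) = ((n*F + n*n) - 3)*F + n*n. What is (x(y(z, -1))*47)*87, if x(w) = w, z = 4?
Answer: -94047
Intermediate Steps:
y(F, n) = n**2 + F*(-3 + n**2 + F*n) (y(F, n) = ((F*n + n**2) - 3)*F + n**2 = ((n**2 + F*n) - 3)*F + n**2 = (-3 + n**2 + F*n)*F + n**2 = F*(-3 + n**2 + F*n) + n**2 = n**2 + F*(-3 + n**2 + F*n))
(x(y(z, -1))*47)*87 = (((-1)**2 - 3*4 + 4*(-1)**2 - 1*4**2)*47)*87 = ((1 - 12 + 4*1 - 1*16)*47)*87 = ((1 - 12 + 4 - 16)*47)*87 = -23*47*87 = -1081*87 = -94047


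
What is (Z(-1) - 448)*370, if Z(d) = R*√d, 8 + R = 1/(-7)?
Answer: -165760 - 21090*I/7 ≈ -1.6576e+5 - 3012.9*I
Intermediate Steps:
R = -57/7 (R = -8 + 1/(-7) = -8 - ⅐ = -57/7 ≈ -8.1429)
Z(d) = -57*√d/7
(Z(-1) - 448)*370 = (-57*I/7 - 448)*370 = (-448 - 57*I/7)*370 = -165760 - 21090*I/7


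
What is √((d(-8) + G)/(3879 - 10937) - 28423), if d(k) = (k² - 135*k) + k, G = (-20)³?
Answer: I*√353963411215/3529 ≈ 168.59*I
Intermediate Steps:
G = -8000
d(k) = k² - 134*k
√((d(-8) + G)/(3879 - 10937) - 28423) = √((-8*(-134 - 8) - 8000)/(3879 - 10937) - 28423) = √((-8*(-142) - 8000)/(-7058) - 28423) = √((1136 - 8000)*(-1/7058) - 28423) = √(-6864*(-1/7058) - 28423) = √(3432/3529 - 28423) = √(-100301335/3529) = I*√353963411215/3529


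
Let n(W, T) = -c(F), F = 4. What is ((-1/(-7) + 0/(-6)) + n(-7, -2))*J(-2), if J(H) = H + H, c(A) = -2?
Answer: -60/7 ≈ -8.5714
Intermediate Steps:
J(H) = 2*H
n(W, T) = 2 (n(W, T) = -1*(-2) = 2)
((-1/(-7) + 0/(-6)) + n(-7, -2))*J(-2) = ((-1/(-7) + 0/(-6)) + 2)*(2*(-2)) = ((-1*(-1/7) + 0*(-1/6)) + 2)*(-4) = ((1/7 + 0) + 2)*(-4) = (1/7 + 2)*(-4) = (15/7)*(-4) = -60/7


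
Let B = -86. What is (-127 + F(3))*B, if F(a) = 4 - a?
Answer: 10836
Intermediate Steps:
(-127 + F(3))*B = (-127 + (4 - 1*3))*(-86) = (-127 + (4 - 3))*(-86) = (-127 + 1)*(-86) = -126*(-86) = 10836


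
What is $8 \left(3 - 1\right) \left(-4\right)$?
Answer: $-64$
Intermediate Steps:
$8 \left(3 - 1\right) \left(-4\right) = 8 \cdot 2 \left(-4\right) = 16 \left(-4\right) = -64$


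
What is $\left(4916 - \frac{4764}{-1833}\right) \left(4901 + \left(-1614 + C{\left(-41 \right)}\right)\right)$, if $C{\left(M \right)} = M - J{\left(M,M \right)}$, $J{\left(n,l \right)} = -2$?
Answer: $\frac{9761097472}{611} \approx 1.5976 \cdot 10^{7}$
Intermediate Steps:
$C{\left(M \right)} = 2 + M$ ($C{\left(M \right)} = M - -2 = M + 2 = 2 + M$)
$\left(4916 - \frac{4764}{-1833}\right) \left(4901 + \left(-1614 + C{\left(-41 \right)}\right)\right) = \left(4916 - \frac{4764}{-1833}\right) \left(4901 + \left(-1614 + \left(2 - 41\right)\right)\right) = \left(4916 - - \frac{1588}{611}\right) \left(4901 - 1653\right) = \left(4916 + \frac{1588}{611}\right) \left(4901 - 1653\right) = \frac{3005264}{611} \cdot 3248 = \frac{9761097472}{611}$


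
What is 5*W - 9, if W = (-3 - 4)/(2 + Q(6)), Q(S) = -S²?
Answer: -271/34 ≈ -7.9706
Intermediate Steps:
W = 7/34 (W = (-3 - 4)/(2 - 1*6²) = -7/(2 - 1*36) = -7/(2 - 36) = -7/(-34) = -7*(-1/34) = 7/34 ≈ 0.20588)
5*W - 9 = 5*(7/34) - 9 = 35/34 - 9 = -271/34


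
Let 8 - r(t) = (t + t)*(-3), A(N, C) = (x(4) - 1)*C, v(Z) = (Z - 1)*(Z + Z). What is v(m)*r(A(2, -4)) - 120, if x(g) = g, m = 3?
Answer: -888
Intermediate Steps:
v(Z) = 2*Z*(-1 + Z) (v(Z) = (-1 + Z)*(2*Z) = 2*Z*(-1 + Z))
A(N, C) = 3*C (A(N, C) = (4 - 1)*C = 3*C)
r(t) = 8 + 6*t (r(t) = 8 - (t + t)*(-3) = 8 - 2*t*(-3) = 8 - (-6)*t = 8 + 6*t)
v(m)*r(A(2, -4)) - 120 = (2*3*(-1 + 3))*(8 + 6*(3*(-4))) - 120 = (2*3*2)*(8 + 6*(-12)) - 120 = 12*(8 - 72) - 120 = 12*(-64) - 120 = -768 - 120 = -888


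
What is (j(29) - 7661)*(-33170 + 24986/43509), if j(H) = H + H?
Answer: 10972410440032/43509 ≈ 2.5219e+8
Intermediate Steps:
j(H) = 2*H
(j(29) - 7661)*(-33170 + 24986/43509) = (2*29 - 7661)*(-33170 + 24986/43509) = (58 - 7661)*(-33170 + 24986*(1/43509)) = -7603*(-33170 + 24986/43509) = -7603*(-1443168544/43509) = 10972410440032/43509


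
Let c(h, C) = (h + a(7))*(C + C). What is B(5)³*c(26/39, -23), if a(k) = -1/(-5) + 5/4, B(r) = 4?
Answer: -93472/15 ≈ -6231.5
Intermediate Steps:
a(k) = 29/20 (a(k) = -1*(-⅕) + 5*(¼) = ⅕ + 5/4 = 29/20)
c(h, C) = 2*C*(29/20 + h) (c(h, C) = (h + 29/20)*(C + C) = (29/20 + h)*(2*C) = 2*C*(29/20 + h))
B(5)³*c(26/39, -23) = 4³*((⅒)*(-23)*(29 + 20*(26/39))) = 64*((⅒)*(-23)*(29 + 20*(26*(1/39)))) = 64*((⅒)*(-23)*(29 + 20*(⅔))) = 64*((⅒)*(-23)*(29 + 40/3)) = 64*((⅒)*(-23)*(127/3)) = 64*(-2921/30) = -93472/15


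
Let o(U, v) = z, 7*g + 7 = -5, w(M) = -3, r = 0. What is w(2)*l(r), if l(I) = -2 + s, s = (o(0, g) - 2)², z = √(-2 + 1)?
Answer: -3 + 12*I ≈ -3.0 + 12.0*I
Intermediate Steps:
g = -12/7 (g = -1 + (⅐)*(-5) = -1 - 5/7 = -12/7 ≈ -1.7143)
z = I (z = √(-1) = I ≈ 1.0*I)
o(U, v) = I
s = (-2 + I)² (s = (I - 2)² = (-2 + I)² ≈ 3.0 - 4.0*I)
l(I) = -2 + (2 - I)²
w(2)*l(r) = -3*(1 - 4*I) = -3 + 12*I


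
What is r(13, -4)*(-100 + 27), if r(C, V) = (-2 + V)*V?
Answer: -1752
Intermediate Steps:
r(C, V) = V*(-2 + V)
r(13, -4)*(-100 + 27) = (-4*(-2 - 4))*(-100 + 27) = -4*(-6)*(-73) = 24*(-73) = -1752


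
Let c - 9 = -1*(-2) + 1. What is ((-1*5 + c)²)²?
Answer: 2401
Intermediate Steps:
c = 12 (c = 9 + (-1*(-2) + 1) = 9 + (2 + 1) = 9 + 3 = 12)
((-1*5 + c)²)² = ((-1*5 + 12)²)² = ((-5 + 12)²)² = (7²)² = 49² = 2401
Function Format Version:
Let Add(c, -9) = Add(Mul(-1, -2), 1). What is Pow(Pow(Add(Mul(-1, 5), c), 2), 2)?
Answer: 2401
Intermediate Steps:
c = 12 (c = Add(9, Add(Mul(-1, -2), 1)) = Add(9, Add(2, 1)) = Add(9, 3) = 12)
Pow(Pow(Add(Mul(-1, 5), c), 2), 2) = Pow(Pow(Add(Mul(-1, 5), 12), 2), 2) = Pow(Pow(Add(-5, 12), 2), 2) = Pow(Pow(7, 2), 2) = Pow(49, 2) = 2401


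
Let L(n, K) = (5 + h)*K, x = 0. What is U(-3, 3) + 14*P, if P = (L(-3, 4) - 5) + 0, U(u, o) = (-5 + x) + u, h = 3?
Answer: 370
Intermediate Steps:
U(u, o) = -5 + u (U(u, o) = (-5 + 0) + u = -5 + u)
L(n, K) = 8*K (L(n, K) = (5 + 3)*K = 8*K)
P = 27 (P = (8*4 - 5) + 0 = (32 - 5) + 0 = 27 + 0 = 27)
U(-3, 3) + 14*P = (-5 - 3) + 14*27 = -8 + 378 = 370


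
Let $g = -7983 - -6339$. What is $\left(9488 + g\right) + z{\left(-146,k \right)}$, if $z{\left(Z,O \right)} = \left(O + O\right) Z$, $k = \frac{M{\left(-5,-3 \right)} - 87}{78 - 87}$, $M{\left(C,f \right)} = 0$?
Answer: $\frac{15064}{3} \approx 5021.3$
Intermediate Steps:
$g = -1644$ ($g = -7983 + 6339 = -1644$)
$k = \frac{29}{3}$ ($k = \frac{0 - 87}{78 - 87} = - \frac{87}{-9} = \left(-87\right) \left(- \frac{1}{9}\right) = \frac{29}{3} \approx 9.6667$)
$z{\left(Z,O \right)} = 2 O Z$
$\left(9488 + g\right) + z{\left(-146,k \right)} = \left(9488 - 1644\right) + 2 \cdot \frac{29}{3} \left(-146\right) = 7844 - \frac{8468}{3} = \frac{15064}{3}$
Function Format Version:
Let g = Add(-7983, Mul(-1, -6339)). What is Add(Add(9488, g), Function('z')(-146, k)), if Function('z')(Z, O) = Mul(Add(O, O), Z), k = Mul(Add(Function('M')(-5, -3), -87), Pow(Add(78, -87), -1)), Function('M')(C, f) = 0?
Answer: Rational(15064, 3) ≈ 5021.3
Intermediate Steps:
g = -1644 (g = Add(-7983, 6339) = -1644)
k = Rational(29, 3) (k = Mul(Add(0, -87), Pow(Add(78, -87), -1)) = Mul(-87, Pow(-9, -1)) = Mul(-87, Rational(-1, 9)) = Rational(29, 3) ≈ 9.6667)
Function('z')(Z, O) = Mul(2, O, Z) (Function('z')(Z, O) = Mul(Mul(2, O), Z) = Mul(2, O, Z))
Add(Add(9488, g), Function('z')(-146, k)) = Add(Add(9488, -1644), Mul(2, Rational(29, 3), -146)) = Add(7844, Rational(-8468, 3)) = Rational(15064, 3)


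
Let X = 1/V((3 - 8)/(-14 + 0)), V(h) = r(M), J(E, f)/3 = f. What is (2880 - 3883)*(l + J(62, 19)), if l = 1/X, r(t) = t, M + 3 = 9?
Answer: -63189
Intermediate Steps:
M = 6 (M = -3 + 9 = 6)
J(E, f) = 3*f
V(h) = 6
X = ⅙ (X = 1/6 = ⅙ ≈ 0.16667)
l = 6 (l = 1/(⅙) = 6)
(2880 - 3883)*(l + J(62, 19)) = (2880 - 3883)*(6 + 3*19) = -1003*(6 + 57) = -1003*63 = -63189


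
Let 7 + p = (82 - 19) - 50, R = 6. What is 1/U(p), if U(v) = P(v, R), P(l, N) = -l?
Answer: -⅙ ≈ -0.16667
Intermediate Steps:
p = 6 (p = -7 + ((82 - 19) - 50) = -7 + (63 - 50) = -7 + 13 = 6)
U(v) = -v
1/U(p) = 1/(-1*6) = 1/(-6) = -⅙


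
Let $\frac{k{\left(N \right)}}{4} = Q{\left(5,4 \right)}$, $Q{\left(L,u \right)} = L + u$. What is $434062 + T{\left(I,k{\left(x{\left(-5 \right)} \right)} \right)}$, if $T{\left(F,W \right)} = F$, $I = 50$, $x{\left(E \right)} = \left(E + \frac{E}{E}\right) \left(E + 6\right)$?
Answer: $434112$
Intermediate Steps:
$x{\left(E \right)} = \left(1 + E\right) \left(6 + E\right)$ ($x{\left(E \right)} = \left(E + 1\right) \left(6 + E\right) = \left(1 + E\right) \left(6 + E\right)$)
$k{\left(N \right)} = 36$ ($k{\left(N \right)} = 4 \left(5 + 4\right) = 4 \cdot 9 = 36$)
$434062 + T{\left(I,k{\left(x{\left(-5 \right)} \right)} \right)} = 434062 + 50 = 434112$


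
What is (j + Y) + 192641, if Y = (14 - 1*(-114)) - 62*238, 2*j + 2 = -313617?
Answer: 42407/2 ≈ 21204.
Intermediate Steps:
j = -313619/2 (j = -1 + (1/2)*(-313617) = -1 - 313617/2 = -313619/2 ≈ -1.5681e+5)
Y = -14628 (Y = (14 + 114) - 14756 = 128 - 14756 = -14628)
(j + Y) + 192641 = (-313619/2 - 14628) + 192641 = -342875/2 + 192641 = 42407/2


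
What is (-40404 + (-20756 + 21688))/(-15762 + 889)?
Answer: 39472/14873 ≈ 2.6539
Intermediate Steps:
(-40404 + (-20756 + 21688))/(-15762 + 889) = (-40404 + 932)/(-14873) = -39472*(-1/14873) = 39472/14873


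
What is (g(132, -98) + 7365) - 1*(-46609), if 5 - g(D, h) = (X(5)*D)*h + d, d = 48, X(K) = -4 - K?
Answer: -62493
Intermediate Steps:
g(D, h) = -43 + 9*D*h (g(D, h) = 5 - (((-4 - 1*5)*D)*h + 48) = 5 - (((-4 - 5)*D)*h + 48) = 5 - ((-9*D)*h + 48) = 5 - (-9*D*h + 48) = 5 - (48 - 9*D*h) = 5 + (-48 + 9*D*h) = -43 + 9*D*h)
(g(132, -98) + 7365) - 1*(-46609) = ((-43 + 9*132*(-98)) + 7365) - 1*(-46609) = ((-43 - 116424) + 7365) + 46609 = (-116467 + 7365) + 46609 = -109102 + 46609 = -62493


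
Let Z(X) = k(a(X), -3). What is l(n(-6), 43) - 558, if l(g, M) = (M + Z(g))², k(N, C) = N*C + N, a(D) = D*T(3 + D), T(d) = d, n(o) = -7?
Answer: -389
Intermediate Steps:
a(D) = D*(3 + D)
k(N, C) = N + C*N (k(N, C) = C*N + N = N + C*N)
Z(X) = -2*X*(3 + X) (Z(X) = (X*(3 + X))*(1 - 3) = (X*(3 + X))*(-2) = -2*X*(3 + X))
l(g, M) = (M - 2*g*(3 + g))²
l(n(-6), 43) - 558 = (43 - 2*(-7)*(3 - 7))² - 558 = (43 - 2*(-7)*(-4))² - 558 = (43 - 56)² - 558 = (-13)² - 558 = 169 - 558 = -389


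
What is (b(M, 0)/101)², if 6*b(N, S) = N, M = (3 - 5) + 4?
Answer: 1/91809 ≈ 1.0892e-5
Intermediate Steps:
M = 2 (M = -2 + 4 = 2)
b(N, S) = N/6
(b(M, 0)/101)² = (((⅙)*2)/101)² = ((⅓)*(1/101))² = (1/303)² = 1/91809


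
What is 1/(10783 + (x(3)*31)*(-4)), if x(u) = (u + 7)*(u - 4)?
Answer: 1/12023 ≈ 8.3174e-5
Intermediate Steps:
x(u) = (-4 + u)*(7 + u) (x(u) = (7 + u)*(-4 + u) = (-4 + u)*(7 + u))
1/(10783 + (x(3)*31)*(-4)) = 1/(10783 + ((-28 + 3² + 3*3)*31)*(-4)) = 1/(10783 + ((-28 + 9 + 9)*31)*(-4)) = 1/(10783 - 10*31*(-4)) = 1/(10783 - 310*(-4)) = 1/(10783 + 1240) = 1/12023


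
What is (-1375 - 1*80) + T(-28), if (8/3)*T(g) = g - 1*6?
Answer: -5871/4 ≈ -1467.8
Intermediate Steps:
T(g) = -9/4 + 3*g/8 (T(g) = 3*(g - 1*6)/8 = 3*(g - 6)/8 = 3*(-6 + g)/8 = -9/4 + 3*g/8)
(-1375 - 1*80) + T(-28) = (-1375 - 1*80) + (-9/4 + (3/8)*(-28)) = (-1375 - 80) + (-9/4 - 21/2) = -1455 - 51/4 = -5871/4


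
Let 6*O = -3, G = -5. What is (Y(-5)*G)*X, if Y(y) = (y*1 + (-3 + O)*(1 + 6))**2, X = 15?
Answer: -261075/4 ≈ -65269.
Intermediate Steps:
O = -1/2 (O = (1/6)*(-3) = -1/2 ≈ -0.50000)
Y(y) = (-49/2 + y)**2 (Y(y) = (y*1 + (-3 - 1/2)*(1 + 6))**2 = (y - 7/2*7)**2 = (y - 49/2)**2 = (-49/2 + y)**2)
(Y(-5)*G)*X = (((-49 + 2*(-5))**2/4)*(-5))*15 = (((-49 - 10)**2/4)*(-5))*15 = (((1/4)*(-59)**2)*(-5))*15 = (((1/4)*3481)*(-5))*15 = ((3481/4)*(-5))*15 = -17405/4*15 = -261075/4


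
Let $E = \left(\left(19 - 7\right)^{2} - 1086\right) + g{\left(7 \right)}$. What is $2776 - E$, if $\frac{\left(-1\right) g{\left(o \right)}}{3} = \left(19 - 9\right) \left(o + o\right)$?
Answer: $4138$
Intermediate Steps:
$g{\left(o \right)} = - 60 o$ ($g{\left(o \right)} = - 3 \left(19 - 9\right) \left(o + o\right) = - 3 \cdot 10 \cdot 2 o = - 3 \cdot 20 o = - 60 o$)
$E = -1362$ ($E = \left(\left(19 - 7\right)^{2} - 1086\right) - 420 = \left(12^{2} - 1086\right) - 420 = \left(144 - 1086\right) - 420 = -942 - 420 = -1362$)
$2776 - E = 2776 - -1362 = 2776 + 1362 = 4138$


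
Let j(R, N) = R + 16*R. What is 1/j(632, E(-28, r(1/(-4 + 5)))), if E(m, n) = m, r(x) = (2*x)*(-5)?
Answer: 1/10744 ≈ 9.3075e-5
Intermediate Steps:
r(x) = -10*x
j(R, N) = 17*R
1/j(632, E(-28, r(1/(-4 + 5)))) = 1/(17*632) = 1/10744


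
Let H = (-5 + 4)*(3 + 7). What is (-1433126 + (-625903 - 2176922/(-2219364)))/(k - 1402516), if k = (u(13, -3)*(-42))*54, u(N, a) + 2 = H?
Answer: 2284866330317/1526145654600 ≈ 1.4971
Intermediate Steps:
H = -10 (H = -1*10 = -10)
u(N, a) = -12 (u(N, a) = -2 - 10 = -12)
k = 27216 (k = -12*(-42)*54 = 504*54 = 27216)
(-1433126 + (-625903 - 2176922/(-2219364)))/(k - 1402516) = (-1433126 + (-625903 - 2176922/(-2219364)))/(27216 - 1402516) = (-1433126 + (-625903 - 2176922*(-1/2219364)))/(-1375300) = (-1433126 + (-625903 + 1088461/1109682))*(-1/1375300) = (-1433126 - 694552204385/1109682)*(-1/1375300) = -2284866330317/1109682*(-1/1375300) = 2284866330317/1526145654600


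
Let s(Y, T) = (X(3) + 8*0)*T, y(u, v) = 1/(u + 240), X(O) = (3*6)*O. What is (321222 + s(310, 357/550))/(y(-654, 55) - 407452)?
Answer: -36575115246/46388410475 ≈ -0.78845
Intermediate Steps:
X(O) = 18*O
y(u, v) = 1/(240 + u)
s(Y, T) = 54*T (s(Y, T) = (18*3 + 8*0)*T = (54 + 0)*T = 54*T)
(321222 + s(310, 357/550))/(y(-654, 55) - 407452) = (321222 + 54*(357/550))/(1/(240 - 654) - 407452) = (321222 + 54*(357*(1/550)))/(1/(-414) - 407452) = (321222 + 54*(357/550))/(-1/414 - 407452) = (321222 + 9639/275)/(-168685129/414) = (88345689/275)*(-414/168685129) = -36575115246/46388410475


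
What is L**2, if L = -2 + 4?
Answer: 4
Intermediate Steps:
L = 2
L**2 = 2**2 = 4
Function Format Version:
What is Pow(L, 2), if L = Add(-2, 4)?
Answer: 4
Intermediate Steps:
L = 2
Pow(L, 2) = Pow(2, 2) = 4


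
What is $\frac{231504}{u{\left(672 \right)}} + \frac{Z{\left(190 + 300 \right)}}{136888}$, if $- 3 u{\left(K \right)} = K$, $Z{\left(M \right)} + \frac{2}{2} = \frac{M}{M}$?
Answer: $- \frac{2067}{2} \approx -1033.5$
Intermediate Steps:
$Z{\left(M \right)} = 0$ ($Z{\left(M \right)} = -1 + \frac{M}{M} = -1 + 1 = 0$)
$u{\left(K \right)} = - \frac{K}{3}$
$\frac{231504}{u{\left(672 \right)}} + \frac{Z{\left(190 + 300 \right)}}{136888} = \frac{231504}{\left(- \frac{1}{3}\right) 672} + \frac{0}{136888} = \frac{231504}{-224} + 0 \cdot \frac{1}{136888} = 231504 \left(- \frac{1}{224}\right) + 0 = - \frac{2067}{2} + 0 = - \frac{2067}{2}$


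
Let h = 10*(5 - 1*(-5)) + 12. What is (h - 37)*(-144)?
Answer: -10800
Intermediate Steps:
h = 112 (h = 10*(5 + 5) + 12 = 10*10 + 12 = 100 + 12 = 112)
(h - 37)*(-144) = (112 - 37)*(-144) = 75*(-144) = -10800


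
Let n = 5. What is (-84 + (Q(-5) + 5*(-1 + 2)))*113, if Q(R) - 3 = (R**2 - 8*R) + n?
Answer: -678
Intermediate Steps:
Q(R) = 8 + R**2 - 8*R (Q(R) = 3 + ((R**2 - 8*R) + 5) = 3 + (5 + R**2 - 8*R) = 8 + R**2 - 8*R)
(-84 + (Q(-5) + 5*(-1 + 2)))*113 = (-84 + ((8 + (-5)**2 - 8*(-5)) + 5*(-1 + 2)))*113 = (-84 + ((8 + 25 + 40) + 5*1))*113 = (-84 + (73 + 5))*113 = (-84 + 78)*113 = -6*113 = -678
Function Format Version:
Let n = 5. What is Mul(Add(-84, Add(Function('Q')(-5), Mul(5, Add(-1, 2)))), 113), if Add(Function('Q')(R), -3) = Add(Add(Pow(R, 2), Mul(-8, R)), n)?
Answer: -678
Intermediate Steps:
Function('Q')(R) = Add(8, Pow(R, 2), Mul(-8, R)) (Function('Q')(R) = Add(3, Add(Add(Pow(R, 2), Mul(-8, R)), 5)) = Add(3, Add(5, Pow(R, 2), Mul(-8, R))) = Add(8, Pow(R, 2), Mul(-8, R)))
Mul(Add(-84, Add(Function('Q')(-5), Mul(5, Add(-1, 2)))), 113) = Mul(Add(-84, Add(Add(8, Pow(-5, 2), Mul(-8, -5)), Mul(5, Add(-1, 2)))), 113) = Mul(Add(-84, Add(Add(8, 25, 40), Mul(5, 1))), 113) = Mul(Add(-84, Add(73, 5)), 113) = Mul(Add(-84, 78), 113) = Mul(-6, 113) = -678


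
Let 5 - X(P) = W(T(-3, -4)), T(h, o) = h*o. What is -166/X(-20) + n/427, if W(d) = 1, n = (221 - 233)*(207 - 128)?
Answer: -37337/854 ≈ -43.720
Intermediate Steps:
n = -948 (n = -12*79 = -948)
X(P) = 4 (X(P) = 5 - 1*1 = 5 - 1 = 4)
-166/X(-20) + n/427 = -166/4 - 948/427 = -166*¼ - 948*1/427 = -83/2 - 948/427 = -37337/854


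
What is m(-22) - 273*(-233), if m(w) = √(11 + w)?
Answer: 63609 + I*√11 ≈ 63609.0 + 3.3166*I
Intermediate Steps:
m(-22) - 273*(-233) = √(11 - 22) - 273*(-233) = √(-11) + 63609 = I*√11 + 63609 = 63609 + I*√11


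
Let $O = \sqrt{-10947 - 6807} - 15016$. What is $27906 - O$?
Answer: $42922 - i \sqrt{17754} \approx 42922.0 - 133.24 i$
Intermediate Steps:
$O = -15016 + i \sqrt{17754}$ ($O = \sqrt{-17754} - 15016 = i \sqrt{17754} - 15016 = -15016 + i \sqrt{17754} \approx -15016.0 + 133.24 i$)
$27906 - O = 27906 - \left(-15016 + i \sqrt{17754}\right) = 27906 + \left(15016 - i \sqrt{17754}\right) = 42922 - i \sqrt{17754}$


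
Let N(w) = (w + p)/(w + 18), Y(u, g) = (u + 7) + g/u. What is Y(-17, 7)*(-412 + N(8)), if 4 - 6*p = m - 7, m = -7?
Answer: 1894077/442 ≈ 4285.2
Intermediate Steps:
Y(u, g) = 7 + u + g/u (Y(u, g) = (7 + u) + g/u = 7 + u + g/u)
p = 3 (p = ⅔ - (-7 - 7)/6 = ⅔ - ⅙*(-14) = ⅔ + 7/3 = 3)
N(w) = (3 + w)/(18 + w) (N(w) = (w + 3)/(w + 18) = (3 + w)/(18 + w))
Y(-17, 7)*(-412 + N(8)) = (7 - 17 + 7/(-17))*(-412 + (3 + 8)/(18 + 8)) = (7 - 17 + 7*(-1/17))*(-412 + 11/26) = (7 - 17 - 7/17)*(-412 + (1/26)*11) = -177*(-412 + 11/26)/17 = -177/17*(-10701/26) = 1894077/442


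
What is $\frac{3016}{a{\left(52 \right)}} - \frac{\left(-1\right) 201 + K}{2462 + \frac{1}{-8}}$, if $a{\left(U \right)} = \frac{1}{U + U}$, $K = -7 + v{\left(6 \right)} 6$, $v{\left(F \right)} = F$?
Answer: $\frac{6177613856}{19695} \approx 3.1366 \cdot 10^{5}$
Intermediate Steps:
$K = 29$ ($K = -7 + 6 \cdot 6 = -7 + 36 = 29$)
$a{\left(U \right)} = \frac{1}{2 U}$
$\frac{3016}{a{\left(52 \right)}} - \frac{\left(-1\right) 201 + K}{2462 + \frac{1}{-8}} = \frac{3016}{\frac{1}{2} \cdot \frac{1}{52}} - \frac{\left(-1\right) 201 + 29}{2462 + \frac{1}{-8}} = \frac{3016}{\frac{1}{2} \cdot \frac{1}{52}} - \frac{-201 + 29}{2462 - \frac{1}{8}} = 3016 \frac{1}{\frac{1}{104}} - - \frac{172}{\frac{19695}{8}} = 3016 \cdot 104 - \left(-172\right) \frac{8}{19695} = 313664 - - \frac{1376}{19695} = 313664 + \frac{1376}{19695} = \frac{6177613856}{19695}$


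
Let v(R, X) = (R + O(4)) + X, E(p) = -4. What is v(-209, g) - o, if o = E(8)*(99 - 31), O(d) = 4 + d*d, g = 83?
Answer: 166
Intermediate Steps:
O(d) = 4 + d²
o = -272 (o = -4*(99 - 31) = -4*68 = -272)
v(R, X) = 20 + R + X (v(R, X) = (R + (4 + 4²)) + X = (R + (4 + 16)) + X = (R + 20) + X = (20 + R) + X = 20 + R + X)
v(-209, g) - o = (20 - 209 + 83) - 1*(-272) = -106 + 272 = 166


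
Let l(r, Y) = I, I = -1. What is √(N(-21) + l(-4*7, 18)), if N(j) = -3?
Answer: 2*I ≈ 2.0*I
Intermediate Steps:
l(r, Y) = -1
√(N(-21) + l(-4*7, 18)) = √(-3 - 1) = √(-4) = 2*I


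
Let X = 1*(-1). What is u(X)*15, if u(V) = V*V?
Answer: 15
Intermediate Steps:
X = -1
u(V) = V²
u(X)*15 = (-1)²*15 = 1*15 = 15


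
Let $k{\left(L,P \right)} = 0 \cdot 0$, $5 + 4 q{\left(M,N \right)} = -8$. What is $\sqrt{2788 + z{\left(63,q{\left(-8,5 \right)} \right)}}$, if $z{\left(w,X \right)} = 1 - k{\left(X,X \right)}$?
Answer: $\sqrt{2789} \approx 52.811$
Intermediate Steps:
$q{\left(M,N \right)} = - \frac{13}{4}$ ($q{\left(M,N \right)} = - \frac{5}{4} + \frac{1}{4} \left(-8\right) = - \frac{5}{4} - 2 = - \frac{13}{4}$)
$k{\left(L,P \right)} = 0$
$z{\left(w,X \right)} = 1$ ($z{\left(w,X \right)} = 1 - 0 = 1 + 0 = 1$)
$\sqrt{2788 + z{\left(63,q{\left(-8,5 \right)} \right)}} = \sqrt{2788 + 1} = \sqrt{2789}$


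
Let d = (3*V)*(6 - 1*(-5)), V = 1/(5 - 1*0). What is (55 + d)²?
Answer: 94864/25 ≈ 3794.6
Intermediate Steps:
V = ⅕ (V = 1/(5 + 0) = 1/5 = ⅕ ≈ 0.20000)
d = 33/5 (d = (3*(⅕))*(6 - 1*(-5)) = 3*(6 + 5)/5 = (⅗)*11 = 33/5 ≈ 6.6000)
(55 + d)² = (55 + 33/5)² = (308/5)² = 94864/25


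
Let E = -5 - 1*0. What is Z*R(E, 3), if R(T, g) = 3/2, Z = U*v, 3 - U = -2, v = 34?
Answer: 255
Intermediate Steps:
U = 5 (U = 3 - 1*(-2) = 3 + 2 = 5)
Z = 170 (Z = 5*34 = 170)
E = -5 (E = -5 + 0 = -5)
R(T, g) = 3/2 (R(T, g) = 3*(½) = 3/2)
Z*R(E, 3) = 170*(3/2) = 255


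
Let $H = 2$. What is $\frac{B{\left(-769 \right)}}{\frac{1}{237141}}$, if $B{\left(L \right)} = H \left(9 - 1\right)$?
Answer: $3794256$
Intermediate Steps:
$B{\left(L \right)} = 16$ ($B{\left(L \right)} = 2 \left(9 - 1\right) = 2 \cdot 8 = 16$)
$\frac{B{\left(-769 \right)}}{\frac{1}{237141}} = \frac{16}{\frac{1}{237141}} = 16 \frac{1}{\frac{1}{237141}} = 16 \cdot 237141 = 3794256$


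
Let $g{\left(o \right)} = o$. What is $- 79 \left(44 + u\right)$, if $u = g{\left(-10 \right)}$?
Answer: $-2686$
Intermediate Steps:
$u = -10$
$- 79 \left(44 + u\right) = - 79 \left(44 - 10\right) = \left(-79\right) 34 = -2686$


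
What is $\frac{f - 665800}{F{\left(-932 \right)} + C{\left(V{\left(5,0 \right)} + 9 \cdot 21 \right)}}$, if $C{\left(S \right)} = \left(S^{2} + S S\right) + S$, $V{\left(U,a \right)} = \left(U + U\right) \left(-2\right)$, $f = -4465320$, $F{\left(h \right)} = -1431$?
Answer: $- \frac{256556}{2793} \approx -91.857$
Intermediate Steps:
$V{\left(U,a \right)} = - 4 U$ ($V{\left(U,a \right)} = 2 U \left(-2\right) = - 4 U$)
$C{\left(S \right)} = S + 2 S^{2}$ ($C{\left(S \right)} = \left(S^{2} + S^{2}\right) + S = 2 S^{2} + S = S + 2 S^{2}$)
$\frac{f - 665800}{F{\left(-932 \right)} + C{\left(V{\left(5,0 \right)} + 9 \cdot 21 \right)}} = \frac{-4465320 - 665800}{-1431 + \left(\left(-4\right) 5 + 9 \cdot 21\right) \left(1 + 2 \left(\left(-4\right) 5 + 9 \cdot 21\right)\right)} = - \frac{5131120}{-1431 + \left(-20 + 189\right) \left(1 + 2 \left(-20 + 189\right)\right)} = - \frac{5131120}{-1431 + 169 \left(1 + 2 \cdot 169\right)} = - \frac{5131120}{-1431 + 169 \left(1 + 338\right)} = - \frac{5131120}{-1431 + 169 \cdot 339} = - \frac{5131120}{-1431 + 57291} = - \frac{5131120}{55860} = \left(-5131120\right) \frac{1}{55860} = - \frac{256556}{2793}$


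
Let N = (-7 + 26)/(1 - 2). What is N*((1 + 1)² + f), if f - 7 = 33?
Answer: -836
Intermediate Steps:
f = 40 (f = 7 + 33 = 40)
N = -19 (N = 19/(-1) = 19*(-1) = -19)
N*((1 + 1)² + f) = -19*((1 + 1)² + 40) = -19*(2² + 40) = -19*(4 + 40) = -19*44 = -836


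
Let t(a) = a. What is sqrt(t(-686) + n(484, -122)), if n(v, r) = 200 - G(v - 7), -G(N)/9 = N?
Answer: 9*sqrt(47) ≈ 61.701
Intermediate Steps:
G(N) = -9*N
n(v, r) = 137 + 9*v (n(v, r) = 200 - (-9)*(v - 7) = 200 - (-9)*(-7 + v) = 200 - (63 - 9*v) = 200 + (-63 + 9*v) = 137 + 9*v)
sqrt(t(-686) + n(484, -122)) = sqrt(-686 + (137 + 9*484)) = sqrt(-686 + (137 + 4356)) = sqrt(-686 + 4493) = sqrt(3807) = 9*sqrt(47)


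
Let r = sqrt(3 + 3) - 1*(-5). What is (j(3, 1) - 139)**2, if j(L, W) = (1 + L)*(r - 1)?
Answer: 15225 - 984*sqrt(6) ≈ 12815.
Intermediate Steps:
r = 5 + sqrt(6) (r = sqrt(6) + 5 = 5 + sqrt(6) ≈ 7.4495)
j(L, W) = (1 + L)*(4 + sqrt(6)) (j(L, W) = (1 + L)*((5 + sqrt(6)) - 1) = (1 + L)*(4 + sqrt(6)))
(j(3, 1) - 139)**2 = ((4 + sqrt(6) - 1*3 + 3*(5 + sqrt(6))) - 139)**2 = ((4 + sqrt(6) - 3 + (15 + 3*sqrt(6))) - 139)**2 = ((16 + 4*sqrt(6)) - 139)**2 = (-123 + 4*sqrt(6))**2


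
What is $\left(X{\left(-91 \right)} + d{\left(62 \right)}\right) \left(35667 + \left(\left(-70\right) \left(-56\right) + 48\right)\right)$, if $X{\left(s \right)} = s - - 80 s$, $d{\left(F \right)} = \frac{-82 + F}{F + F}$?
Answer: $- \frac{9056835310}{31} \approx -2.9216 \cdot 10^{8}$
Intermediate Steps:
$d{\left(F \right)} = \frac{-82 + F}{2 F}$
$X{\left(s \right)} = 81 s$ ($X{\left(s \right)} = s + 80 s = 81 s$)
$\left(X{\left(-91 \right)} + d{\left(62 \right)}\right) \left(35667 + \left(\left(-70\right) \left(-56\right) + 48\right)\right) = \left(81 \left(-91\right) + \frac{-82 + 62}{2 \cdot 62}\right) \left(35667 + \left(\left(-70\right) \left(-56\right) + 48\right)\right) = \left(-7371 + \frac{1}{2} \cdot \frac{1}{62} \left(-20\right)\right) \left(35667 + \left(3920 + 48\right)\right) = \left(-7371 - \frac{5}{31}\right) \left(35667 + 3968\right) = \left(- \frac{228506}{31}\right) 39635 = - \frac{9056835310}{31}$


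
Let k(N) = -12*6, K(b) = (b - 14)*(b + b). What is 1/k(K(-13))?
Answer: -1/72 ≈ -0.013889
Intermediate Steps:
K(b) = 2*b*(-14 + b) (K(b) = (-14 + b)*(2*b) = 2*b*(-14 + b))
k(N) = -72
1/k(K(-13)) = 1/(-72) = -1/72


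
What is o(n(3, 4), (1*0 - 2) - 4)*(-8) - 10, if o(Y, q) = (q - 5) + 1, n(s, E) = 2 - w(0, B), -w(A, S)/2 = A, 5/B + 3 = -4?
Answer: 70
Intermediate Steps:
B = -5/7 (B = 5/(-3 - 4) = 5/(-7) = 5*(-1/7) = -5/7 ≈ -0.71429)
w(A, S) = -2*A
n(s, E) = 2 (n(s, E) = 2 - (-2)*0 = 2 - 1*0 = 2 + 0 = 2)
o(Y, q) = -4 + q (o(Y, q) = (-5 + q) + 1 = -4 + q)
o(n(3, 4), (1*0 - 2) - 4)*(-8) - 10 = (-4 + ((1*0 - 2) - 4))*(-8) - 10 = (-4 + ((0 - 2) - 4))*(-8) - 10 = (-4 + (-2 - 4))*(-8) - 10 = (-4 - 6)*(-8) - 10 = -10*(-8) - 10 = 80 - 10 = 70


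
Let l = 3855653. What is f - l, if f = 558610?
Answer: -3297043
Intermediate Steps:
f - l = 558610 - 1*3855653 = 558610 - 3855653 = -3297043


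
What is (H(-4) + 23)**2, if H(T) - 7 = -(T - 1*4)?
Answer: 1444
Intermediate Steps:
H(T) = 11 - T (H(T) = 7 - (T - 1*4) = 7 - (T - 4) = 7 - (-4 + T) = 7 + (4 - T) = 11 - T)
(H(-4) + 23)**2 = ((11 - 1*(-4)) + 23)**2 = ((11 + 4) + 23)**2 = (15 + 23)**2 = 38**2 = 1444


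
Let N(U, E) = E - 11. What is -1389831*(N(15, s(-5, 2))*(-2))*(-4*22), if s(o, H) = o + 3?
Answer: 3179933328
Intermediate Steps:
s(o, H) = 3 + o
N(U, E) = -11 + E
-1389831*(N(15, s(-5, 2))*(-2))*(-4*22) = -1389831*((-11 + (3 - 5))*(-2))*(-4*22) = -1389831*((-11 - 2)*(-2))*(-88) = -1389831*-13*(-2)*(-88) = -1389831*26*(-88) = -1389831/(1/(-2288)) = -1389831/(-1/2288) = -1389831*(-2288) = 3179933328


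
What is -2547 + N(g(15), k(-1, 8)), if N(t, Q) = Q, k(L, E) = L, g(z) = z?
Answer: -2548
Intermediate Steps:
-2547 + N(g(15), k(-1, 8)) = -2547 - 1 = -2548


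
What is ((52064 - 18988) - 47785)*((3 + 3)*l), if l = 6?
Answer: -529524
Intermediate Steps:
((52064 - 18988) - 47785)*((3 + 3)*l) = ((52064 - 18988) - 47785)*((3 + 3)*6) = (33076 - 47785)*(6*6) = -14709*36 = -529524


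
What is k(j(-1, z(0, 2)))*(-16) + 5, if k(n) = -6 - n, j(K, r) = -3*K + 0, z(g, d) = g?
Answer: 149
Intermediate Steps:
j(K, r) = -3*K
k(j(-1, z(0, 2)))*(-16) + 5 = (-6 - (-3)*(-1))*(-16) + 5 = (-6 - 1*3)*(-16) + 5 = (-6 - 3)*(-16) + 5 = -9*(-16) + 5 = 144 + 5 = 149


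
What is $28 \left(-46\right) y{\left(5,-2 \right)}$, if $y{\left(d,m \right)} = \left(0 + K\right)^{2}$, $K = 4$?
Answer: $-20608$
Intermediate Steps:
$y{\left(d,m \right)} = 16$ ($y{\left(d,m \right)} = \left(0 + 4\right)^{2} = 4^{2} = 16$)
$28 \left(-46\right) y{\left(5,-2 \right)} = 28 \left(-46\right) 16 = \left(-1288\right) 16 = -20608$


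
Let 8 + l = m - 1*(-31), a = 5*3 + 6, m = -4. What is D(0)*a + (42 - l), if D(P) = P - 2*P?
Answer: 23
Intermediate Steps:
D(P) = -P
a = 21 (a = 15 + 6 = 21)
l = 19 (l = -8 + (-4 - 1*(-31)) = -8 + (-4 + 31) = -8 + 27 = 19)
D(0)*a + (42 - l) = -1*0*21 + (42 - 1*19) = 0*21 + (42 - 19) = 0 + 23 = 23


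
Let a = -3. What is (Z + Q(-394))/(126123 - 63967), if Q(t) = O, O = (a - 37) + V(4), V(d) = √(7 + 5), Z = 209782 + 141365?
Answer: 351107/62156 + √3/31078 ≈ 5.6489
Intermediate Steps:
Z = 351147
V(d) = 2*√3 (V(d) = √12 = 2*√3)
O = -40 + 2*√3 (O = (-3 - 37) + 2*√3 = -40 + 2*√3 ≈ -36.536)
Q(t) = -40 + 2*√3
(Z + Q(-394))/(126123 - 63967) = (351147 + (-40 + 2*√3))/(126123 - 63967) = (351107 + 2*√3)/62156 = (351107 + 2*√3)*(1/62156) = 351107/62156 + √3/31078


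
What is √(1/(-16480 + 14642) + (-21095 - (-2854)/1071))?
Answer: I*√9081385718288338/656166 ≈ 145.23*I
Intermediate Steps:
√(1/(-16480 + 14642) + (-21095 - (-2854)/1071)) = √(1/(-1838) + (-21095 - (-2854)/1071)) = √(-1/1838 + (-21095 - 1*(-2854/1071))) = √(-1/1838 + (-21095 + 2854/1071)) = √(-1/1838 - 22589891/1071) = √(-41520220729/1968498) = I*√9081385718288338/656166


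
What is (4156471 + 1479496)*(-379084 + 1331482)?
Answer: 5367683698866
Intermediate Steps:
(4156471 + 1479496)*(-379084 + 1331482) = 5635967*952398 = 5367683698866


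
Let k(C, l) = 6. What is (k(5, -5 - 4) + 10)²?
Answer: 256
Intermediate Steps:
(k(5, -5 - 4) + 10)² = (6 + 10)² = 16² = 256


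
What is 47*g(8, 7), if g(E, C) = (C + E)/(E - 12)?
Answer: -705/4 ≈ -176.25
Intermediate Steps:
g(E, C) = (C + E)/(-12 + E)
47*g(8, 7) = 47*((7 + 8)/(-12 + 8)) = 47*(15/(-4)) = 47*(-¼*15) = 47*(-15/4) = -705/4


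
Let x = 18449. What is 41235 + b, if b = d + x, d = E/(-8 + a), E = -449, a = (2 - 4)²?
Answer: 239185/4 ≈ 59796.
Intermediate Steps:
a = 4 (a = (-2)² = 4)
d = 449/4 (d = -449/(-8 + 4) = -449/(-4) = -449*(-¼) = 449/4 ≈ 112.25)
b = 74245/4 (b = 449/4 + 18449 = 74245/4 ≈ 18561.)
41235 + b = 41235 + 74245/4 = 239185/4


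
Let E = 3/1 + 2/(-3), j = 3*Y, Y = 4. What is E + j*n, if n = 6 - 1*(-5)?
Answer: 403/3 ≈ 134.33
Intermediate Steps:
j = 12 (j = 3*4 = 12)
n = 11 (n = 6 + 5 = 11)
E = 7/3 (E = 3*1 + 2*(-⅓) = 3 - ⅔ = 7/3 ≈ 2.3333)
E + j*n = 7/3 + 12*11 = 7/3 + 132 = 403/3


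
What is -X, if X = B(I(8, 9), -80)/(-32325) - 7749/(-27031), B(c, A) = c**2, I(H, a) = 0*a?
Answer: -7749/27031 ≈ -0.28667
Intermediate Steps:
I(H, a) = 0
X = 7749/27031 (X = 0**2/(-32325) - 7749/(-27031) = 0*(-1/32325) - 7749*(-1/27031) = 0 + 7749/27031 = 7749/27031 ≈ 0.28667)
-X = -1*7749/27031 = -7749/27031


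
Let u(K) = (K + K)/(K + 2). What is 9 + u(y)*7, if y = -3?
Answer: 51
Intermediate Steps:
u(K) = 2*K/(2 + K) (u(K) = (2*K)/(2 + K) = 2*K/(2 + K))
9 + u(y)*7 = 9 + (2*(-3)/(2 - 3))*7 = 9 + (2*(-3)/(-1))*7 = 9 + (2*(-3)*(-1))*7 = 9 + 6*7 = 9 + 42 = 51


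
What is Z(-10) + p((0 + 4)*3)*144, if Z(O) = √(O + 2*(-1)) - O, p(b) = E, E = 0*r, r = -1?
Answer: 10 + 2*I*√3 ≈ 10.0 + 3.4641*I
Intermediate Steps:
E = 0 (E = 0*(-1) = 0)
p(b) = 0
Z(O) = √(-2 + O) - O (Z(O) = √(O - 2) - O = √(-2 + O) - O)
Z(-10) + p((0 + 4)*3)*144 = (√(-2 - 10) - 1*(-10)) + 0*144 = (√(-12) + 10) + 0 = (2*I*√3 + 10) + 0 = (10 + 2*I*√3) + 0 = 10 + 2*I*√3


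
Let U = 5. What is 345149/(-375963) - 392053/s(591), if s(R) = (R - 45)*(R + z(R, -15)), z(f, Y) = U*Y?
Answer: -11649443843/5043919608 ≈ -2.3096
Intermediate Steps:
z(f, Y) = 5*Y
s(R) = (-75 + R)*(-45 + R) (s(R) = (R - 45)*(R + 5*(-15)) = (-45 + R)*(R - 75) = (-45 + R)*(-75 + R) = (-75 + R)*(-45 + R))
345149/(-375963) - 392053/s(591) = 345149/(-375963) - 392053/(3375 + 591² - 120*591) = 345149*(-1/375963) - 392053/(3375 + 349281 - 70920) = -49307/53709 - 392053/281736 = -11649443843/5043919608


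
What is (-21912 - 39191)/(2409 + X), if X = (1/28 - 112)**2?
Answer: -47904752/11716881 ≈ -4.0885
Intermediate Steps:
X = 9828225/784 (X = (1/28 - 112)**2 = (-3135/28)**2 = 9828225/784 ≈ 12536.)
(-21912 - 39191)/(2409 + X) = (-21912 - 39191)/(2409 + 9828225/784) = -61103/11716881/784 = -61103*784/11716881 = -47904752/11716881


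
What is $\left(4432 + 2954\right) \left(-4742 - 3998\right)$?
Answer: $-64553640$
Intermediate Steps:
$\left(4432 + 2954\right) \left(-4742 - 3998\right) = 7386 \left(-8740\right) = -64553640$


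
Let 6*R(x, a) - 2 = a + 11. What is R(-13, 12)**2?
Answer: 625/36 ≈ 17.361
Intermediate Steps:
R(x, a) = 13/6 + a/6 (R(x, a) = 1/3 + (a + 11)/6 = 1/3 + (11 + a)/6 = 1/3 + (11/6 + a/6) = 13/6 + a/6)
R(-13, 12)**2 = (13/6 + (1/6)*12)**2 = (13/6 + 2)**2 = (25/6)**2 = 625/36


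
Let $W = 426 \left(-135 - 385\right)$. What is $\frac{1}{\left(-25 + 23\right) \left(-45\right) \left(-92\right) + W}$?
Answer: $- \frac{1}{229800} \approx -4.3516 \cdot 10^{-6}$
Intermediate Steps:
$W = -221520$ ($W = 426 \left(-520\right) = -221520$)
$\frac{1}{\left(-25 + 23\right) \left(-45\right) \left(-92\right) + W} = \frac{1}{\left(-25 + 23\right) \left(-45\right) \left(-92\right) - 221520} = \frac{1}{\left(-2\right) \left(-45\right) \left(-92\right) - 221520} = \frac{1}{90 \left(-92\right) - 221520} = \frac{1}{-8280 - 221520} = \frac{1}{-229800} = - \frac{1}{229800}$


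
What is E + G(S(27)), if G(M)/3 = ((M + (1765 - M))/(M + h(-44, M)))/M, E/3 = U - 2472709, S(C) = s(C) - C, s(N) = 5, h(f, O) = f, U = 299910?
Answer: -3154902383/484 ≈ -6.5184e+6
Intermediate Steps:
S(C) = 5 - C
E = -6518397 (E = 3*(299910 - 2472709) = 3*(-2172799) = -6518397)
G(M) = 5295/(M*(-44 + M)) (G(M) = 3*(((M + (1765 - M))/(M - 44))/M) = 3*((1765/(-44 + M))/M) = 3*(1765/(M*(-44 + M))) = 5295/(M*(-44 + M)))
E + G(S(27)) = -6518397 + 5295/((5 - 1*27)*(-44 + (5 - 1*27))) = -6518397 + 5295/((5 - 27)*(-44 + (5 - 27))) = -6518397 + 5295/(-22*(-44 - 22)) = -6518397 + 5295*(-1/22)/(-66) = -6518397 + 5295*(-1/22)*(-1/66) = -6518397 + 1765/484 = -3154902383/484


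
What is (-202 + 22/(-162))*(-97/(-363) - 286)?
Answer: 1698223933/29403 ≈ 57757.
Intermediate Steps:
(-202 + 22/(-162))*(-97/(-363) - 286) = (-202 + 22*(-1/162))*(-97*(-1/363) - 286) = (-202 - 11/81)*(97/363 - 286) = -16373/81*(-103721/363) = 1698223933/29403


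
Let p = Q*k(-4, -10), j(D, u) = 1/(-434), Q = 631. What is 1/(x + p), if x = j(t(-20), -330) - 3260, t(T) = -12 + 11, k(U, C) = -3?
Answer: -434/2236403 ≈ -0.00019406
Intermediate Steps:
t(T) = -1
j(D, u) = -1/434
x = -1414841/434 (x = -1/434 - 3260 = -1414841/434 ≈ -3260.0)
p = -1893 (p = 631*(-3) = -1893)
1/(x + p) = 1/(-1414841/434 - 1893) = 1/(-2236403/434) = -434/2236403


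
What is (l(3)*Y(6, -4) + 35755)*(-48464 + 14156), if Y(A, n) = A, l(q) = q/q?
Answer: -1226888388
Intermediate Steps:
l(q) = 1
(l(3)*Y(6, -4) + 35755)*(-48464 + 14156) = (1*6 + 35755)*(-48464 + 14156) = (6 + 35755)*(-34308) = 35761*(-34308) = -1226888388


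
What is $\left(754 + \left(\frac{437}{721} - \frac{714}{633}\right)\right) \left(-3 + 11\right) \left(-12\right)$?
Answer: $- \frac{11004228768}{152131} \approx -72334.0$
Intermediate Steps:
$\left(754 + \left(\frac{437}{721} - \frac{714}{633}\right)\right) \left(-3 + 11\right) \left(-12\right) = \left(754 + \left(437 \cdot \frac{1}{721} - \frac{238}{211}\right)\right) 8 \left(-12\right) = \left(754 + \left(\frac{437}{721} - \frac{238}{211}\right)\right) \left(-96\right) = \left(754 - \frac{79391}{152131}\right) \left(-96\right) = \frac{114627383}{152131} \left(-96\right) = - \frac{11004228768}{152131}$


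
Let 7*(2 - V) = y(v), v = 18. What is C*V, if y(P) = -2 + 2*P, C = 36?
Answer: -720/7 ≈ -102.86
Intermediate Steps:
V = -20/7 (V = 2 - (-2 + 2*18)/7 = 2 - (-2 + 36)/7 = 2 - ⅐*34 = 2 - 34/7 = -20/7 ≈ -2.8571)
C*V = 36*(-20/7) = -720/7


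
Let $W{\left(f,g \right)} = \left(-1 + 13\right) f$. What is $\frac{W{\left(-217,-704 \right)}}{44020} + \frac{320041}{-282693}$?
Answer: $- \frac{119551108}{100356015} \approx -1.1913$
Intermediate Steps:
$W{\left(f,g \right)} = 12 f$
$\frac{W{\left(-217,-704 \right)}}{44020} + \frac{320041}{-282693} = \frac{12 \left(-217\right)}{44020} + \frac{320041}{-282693} = \left(-2604\right) \frac{1}{44020} + 320041 \left(- \frac{1}{282693}\right) = - \frac{21}{355} - \frac{320041}{282693} = - \frac{119551108}{100356015}$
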